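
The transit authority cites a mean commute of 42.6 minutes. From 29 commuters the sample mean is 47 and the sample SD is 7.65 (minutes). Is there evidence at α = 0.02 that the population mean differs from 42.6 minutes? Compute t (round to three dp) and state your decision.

H0: μ = 42.6; H1: μ ≠ 42.6 (one-sample t-test, two-sided).
t = (x̄ − μ₀)/(s/√n) = (47 − 42.6)/(7.65/√29) = 3.097
df = n − 1 = 28
Two-sided p-value ≈ 0.004
Since p ≈ 0.004 < α = 0.02, reject H0; the evidence is statistically significant.

t = 3.097; reject H0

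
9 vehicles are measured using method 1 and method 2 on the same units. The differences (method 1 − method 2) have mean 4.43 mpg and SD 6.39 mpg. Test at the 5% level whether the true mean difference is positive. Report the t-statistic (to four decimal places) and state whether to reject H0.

H0: μ_d = 0; H1: μ_d > 0 (paired t-test on the differences, right-tailed).
t = d̄/(s_d/√n) = 4.43/(6.39/√9) = 2.0798
df = n − 1 = 8
p-value = P(T ≥ 2.0798) ≈ 0.036
Since p ≈ 0.036 < α = 0.05, reject H0; the evidence is statistically significant.

t = 2.0798; reject H0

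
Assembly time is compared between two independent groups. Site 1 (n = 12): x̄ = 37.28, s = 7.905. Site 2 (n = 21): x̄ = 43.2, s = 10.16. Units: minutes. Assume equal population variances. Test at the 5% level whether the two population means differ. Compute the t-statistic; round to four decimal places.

Let group 1 = site 1, group 2 = site 2. H0: μ_1 = μ_2; H1: μ_1 ≠ μ_2 (two-sample pooled-variance t-test, two-sided).
s_p² = [(12−1)·7.905² + (21−1)·10.16²]/(12+21−2) = 88.7707
t = (37.28 − 43.2)/√[88.7707·(1/12 + 1/21)] = -1.7363
df = n₁ + n₂ − 2 = 31
Two-sided p-value ≈ 0.0924
Since p ≈ 0.0924 > α = 0.05, fail to reject H0; the data do not provide sufficient evidence against H0.

-1.7363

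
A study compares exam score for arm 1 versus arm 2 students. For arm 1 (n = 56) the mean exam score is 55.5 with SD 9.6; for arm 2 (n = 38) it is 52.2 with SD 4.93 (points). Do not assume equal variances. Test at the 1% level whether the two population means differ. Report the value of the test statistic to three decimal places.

Let group 1 = arm 1, group 2 = arm 2. H0: μ_1 = μ_2; H1: μ_1 ≠ μ_2 (Welch's two-sample t-test, two-sided).
t = (x̄_1 − x̄_2)/√(s_1²/n_1 + s_2²/n_2) = (55.5 − 52.2)/√(9.6²/56 + 4.93²/38) = 2.183
Welch–Satterthwaite df ≈ 86.61
Two-sided p-value ≈ 0.0317
Since p ≈ 0.0317 > α = 0.01, fail to reject H0; the evidence is not statistically significant.

2.183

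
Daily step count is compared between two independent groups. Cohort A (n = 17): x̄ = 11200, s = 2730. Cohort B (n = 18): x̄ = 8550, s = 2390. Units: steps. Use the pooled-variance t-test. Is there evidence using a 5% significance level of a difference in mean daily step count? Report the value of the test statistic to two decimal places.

Let group 1 = cohort A, group 2 = cohort B. H0: μ_1 = μ_2; H1: μ_1 ≠ μ_2 (two-sample pooled-variance t-test, two-sided).
s_p² = [(17−1)·2730² + (18−1)·2390²]/(17+18−2) = 6556120
t = (11200 − 8550)/√[6556120·(1/17 + 1/18)] = 3.06
df = n₁ + n₂ − 2 = 33
Two-sided p-value ≈ 0.004
Since p ≈ 0.004 < α = 0.05, reject H0; the evidence is statistically significant.

3.06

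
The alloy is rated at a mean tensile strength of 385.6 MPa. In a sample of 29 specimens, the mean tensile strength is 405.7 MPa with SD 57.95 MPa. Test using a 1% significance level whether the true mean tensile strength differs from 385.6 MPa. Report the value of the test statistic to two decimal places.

H0: μ = 385.6; H1: μ ≠ 385.6 (one-sample t-test, two-sided).
t = (x̄ − μ₀)/(s/√n) = (405.7 − 385.6)/(57.95/√29) = 1.87
df = n − 1 = 28
Two-sided p-value ≈ 0.072
Since p ≈ 0.072 > α = 0.01, fail to reject H0; the data do not provide sufficient evidence against H0.

1.87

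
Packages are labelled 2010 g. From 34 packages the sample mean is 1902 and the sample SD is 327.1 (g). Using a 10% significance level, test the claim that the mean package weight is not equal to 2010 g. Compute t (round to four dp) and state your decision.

t = -1.9252; reject H0

H0: μ = 2010; H1: μ ≠ 2010 (one-sample t-test, two-sided).
t = (x̄ − μ₀)/(s/√n) = (1902 − 2010)/(327.1/√34) = -1.9252
df = n − 1 = 33
Two-sided p-value ≈ 0.063
Since p ≈ 0.063 < α = 0.1, reject H0; the evidence is statistically significant.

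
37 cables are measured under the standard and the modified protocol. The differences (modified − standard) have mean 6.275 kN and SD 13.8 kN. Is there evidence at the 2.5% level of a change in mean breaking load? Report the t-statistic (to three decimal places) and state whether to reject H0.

H0: μ_d = 0; H1: μ_d ≠ 0 (paired t-test on the differences, two-sided).
t = d̄/(s_d/√n) = 6.275/(13.8/√37) = 2.766
df = n − 1 = 36
Two-sided p-value ≈ 0.0089
Since p ≈ 0.0089 < α = 0.025, reject H0; the evidence is statistically significant.

t = 2.766; reject H0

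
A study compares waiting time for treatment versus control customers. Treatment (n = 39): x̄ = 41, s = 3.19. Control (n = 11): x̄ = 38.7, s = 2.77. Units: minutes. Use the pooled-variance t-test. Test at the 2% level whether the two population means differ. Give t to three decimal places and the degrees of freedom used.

t = 2.168, df = 48

Let group 1 = treatment, group 2 = control. H0: μ_1 = μ_2; H1: μ_1 ≠ μ_2 (two-sample pooled-variance t-test, two-sided).
s_p² = [(39−1)·3.19² + (11−1)·2.77²]/(39+11−2) = 9.6546
t = (41 − 38.7)/√[9.6546·(1/39 + 1/11)] = 2.168
df = n₁ + n₂ − 2 = 48
Two-sided p-value ≈ 0.0351
Since p ≈ 0.0351 > α = 0.02, fail to reject H0; the evidence is not statistically significant.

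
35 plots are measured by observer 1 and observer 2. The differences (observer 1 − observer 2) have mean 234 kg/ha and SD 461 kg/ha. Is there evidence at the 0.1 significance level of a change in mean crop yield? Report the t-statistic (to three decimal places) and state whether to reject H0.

H0: μ_d = 0; H1: μ_d ≠ 0 (paired t-test on the differences, two-sided).
t = d̄/(s_d/√n) = 234/(461/√35) = 3.003
df = n − 1 = 34
Two-sided p-value ≈ 0.005
Since p ≈ 0.005 < α = 0.1, reject H0; the evidence is statistically significant.

t = 3.003; reject H0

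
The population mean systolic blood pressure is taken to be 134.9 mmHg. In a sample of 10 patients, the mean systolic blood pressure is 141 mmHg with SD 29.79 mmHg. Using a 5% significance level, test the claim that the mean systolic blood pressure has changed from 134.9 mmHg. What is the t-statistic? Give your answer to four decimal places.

0.6475

H0: μ = 134.9; H1: μ ≠ 134.9 (one-sample t-test, two-sided).
t = (x̄ − μ₀)/(s/√n) = (141 − 134.9)/(29.79/√10) = 0.6475
df = n − 1 = 9
Two-sided p-value ≈ 0.533
Since p ≈ 0.533 > α = 0.05, fail to reject H0; the evidence is not statistically significant.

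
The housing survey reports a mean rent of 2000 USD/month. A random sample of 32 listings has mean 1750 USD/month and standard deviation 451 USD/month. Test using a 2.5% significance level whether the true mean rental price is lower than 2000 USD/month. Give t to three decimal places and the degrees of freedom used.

H0: μ = 2000; H1: μ < 2000 (one-sample t-test, left-tailed).
t = (x̄ − μ₀)/(s/√n) = (1750 − 2000)/(451/√32) = -3.136
df = n − 1 = 31
p-value = P(T ≤ -3.136) ≈ 0.002
Since p ≈ 0.002 < α = 0.025, reject H0; the evidence is statistically significant.

t = -3.136, df = 31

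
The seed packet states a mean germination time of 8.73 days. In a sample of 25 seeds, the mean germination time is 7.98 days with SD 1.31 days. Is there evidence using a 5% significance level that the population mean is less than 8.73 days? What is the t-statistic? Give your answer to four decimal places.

H0: μ = 8.73; H1: μ < 8.73 (one-sample t-test, left-tailed).
t = (x̄ − μ₀)/(s/√n) = (7.98 − 8.73)/(1.31/√25) = -2.8626
df = n − 1 = 24
p-value = P(T ≤ -2.8626) ≈ 0.004
Since p ≈ 0.004 < α = 0.05, reject H0; the data support H1.

-2.8626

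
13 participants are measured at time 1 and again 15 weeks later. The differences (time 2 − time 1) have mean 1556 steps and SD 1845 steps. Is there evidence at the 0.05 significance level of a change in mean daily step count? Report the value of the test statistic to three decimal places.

H0: μ_d = 0; H1: μ_d ≠ 0 (paired t-test on the differences, two-sided).
t = d̄/(s_d/√n) = 1556/(1845/√13) = 3.041
df = n − 1 = 12
Two-sided p-value ≈ 0.010
Since p ≈ 0.010 < α = 0.05, reject H0; the data support H1.

3.041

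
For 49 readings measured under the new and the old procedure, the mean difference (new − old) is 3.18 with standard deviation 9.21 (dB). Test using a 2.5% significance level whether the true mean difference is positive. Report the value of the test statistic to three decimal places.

2.417

H0: μ_d = 0; H1: μ_d > 0 (paired t-test on the differences, right-tailed).
t = d̄/(s_d/√n) = 3.18/(9.21/√49) = 2.417
df = n − 1 = 48
p-value = P(T ≥ 2.417) ≈ 0.010
Since p ≈ 0.010 < α = 0.025, reject H0; the evidence is statistically significant.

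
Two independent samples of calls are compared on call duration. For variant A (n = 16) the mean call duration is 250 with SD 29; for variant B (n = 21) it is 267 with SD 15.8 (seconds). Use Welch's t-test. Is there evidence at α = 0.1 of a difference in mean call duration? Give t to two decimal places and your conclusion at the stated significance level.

Let group 1 = variant A, group 2 = variant B. H0: μ_1 = μ_2; H1: μ_1 ≠ μ_2 (Welch's two-sample t-test, two-sided).
t = (x̄_1 − x̄_2)/√(s_1²/n_1 + s_2²/n_2) = (250 − 267)/√(29²/16 + 15.8²/21) = -2.12
Welch–Satterthwaite df ≈ 21.72
Two-sided p-value ≈ 0.0459
Since p ≈ 0.0459 < α = 0.1, reject H0; the evidence is statistically significant.

t = -2.12; reject H0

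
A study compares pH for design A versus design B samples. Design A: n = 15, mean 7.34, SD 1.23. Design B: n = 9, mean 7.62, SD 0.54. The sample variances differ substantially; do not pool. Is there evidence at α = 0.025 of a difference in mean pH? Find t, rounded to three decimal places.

-0.767

Let group 1 = design A, group 2 = design B. H0: μ_1 = μ_2; H1: μ_1 ≠ μ_2 (Welch's two-sample t-test, two-sided).
t = (x̄_1 − x̄_2)/√(s_1²/n_1 + s_2²/n_2) = (7.34 − 7.62)/√(1.23²/15 + 0.54²/9) = -0.767
Welch–Satterthwaite df ≈ 20.70
Two-sided p-value ≈ 0.452
Since p ≈ 0.452 > α = 0.025, fail to reject H0; the data do not provide sufficient evidence against H0.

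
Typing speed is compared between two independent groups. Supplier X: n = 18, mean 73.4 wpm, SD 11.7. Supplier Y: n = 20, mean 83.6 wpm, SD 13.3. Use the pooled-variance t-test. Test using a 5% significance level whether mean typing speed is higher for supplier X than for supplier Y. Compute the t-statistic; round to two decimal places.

-2.50

Let group 1 = supplier X, group 2 = supplier Y. H0: μ_1 = μ_2; H1: μ_1 > μ_2 (two-sample pooled-variance t-test, right-tailed).
s_p² = [(18−1)·11.7² + (20−1)·13.3²]/(18+20−2) = 158.001
t = (73.4 − 83.6)/√[158.001·(1/18 + 1/20)] = -2.50
df = n₁ + n₂ − 2 = 36
p-value = P(T ≥ -2.50) ≈ 0.991
Since p ≈ 0.991 > α = 0.05, fail to reject H0; the data do not provide sufficient evidence against H0.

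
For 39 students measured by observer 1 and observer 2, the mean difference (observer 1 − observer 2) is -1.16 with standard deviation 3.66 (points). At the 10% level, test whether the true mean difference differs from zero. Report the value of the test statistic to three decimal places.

-1.979

H0: μ_d = 0; H1: μ_d ≠ 0 (paired t-test on the differences, two-sided).
t = d̄/(s_d/√n) = -1.16/(3.66/√39) = -1.979
df = n − 1 = 38
Two-sided p-value ≈ 0.055
Since p ≈ 0.055 < α = 0.1, reject H0; the evidence is statistically significant.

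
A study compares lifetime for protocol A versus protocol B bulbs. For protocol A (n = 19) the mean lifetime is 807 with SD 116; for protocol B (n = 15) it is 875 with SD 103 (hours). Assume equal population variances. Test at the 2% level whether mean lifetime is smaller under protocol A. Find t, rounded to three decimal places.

-1.782

Let group 1 = protocol A, group 2 = protocol B. H0: μ_1 = μ_2; H1: μ_1 < μ_2 (two-sample pooled-variance t-test, left-tailed).
s_p² = [(19−1)·116² + (15−1)·103²]/(19+15−2) = 12210.4
t = (807 − 875)/√[12210.4·(1/19 + 1/15)] = -1.782
df = n₁ + n₂ − 2 = 32
p-value = P(T ≤ -1.782) ≈ 0.042
Since p ≈ 0.042 > α = 0.02, fail to reject H0; the evidence is not statistically significant.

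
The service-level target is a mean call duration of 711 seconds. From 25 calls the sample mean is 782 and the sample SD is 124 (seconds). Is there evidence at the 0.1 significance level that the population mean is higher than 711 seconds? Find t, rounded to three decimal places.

H0: μ = 711; H1: μ > 711 (one-sample t-test, right-tailed).
t = (x̄ − μ₀)/(s/√n) = (782 − 711)/(124/√25) = 2.863
df = n − 1 = 24
p-value = P(T ≥ 2.863) ≈ 0.0043
Since p ≈ 0.0043 < α = 0.1, reject H0; the evidence is statistically significant.

2.863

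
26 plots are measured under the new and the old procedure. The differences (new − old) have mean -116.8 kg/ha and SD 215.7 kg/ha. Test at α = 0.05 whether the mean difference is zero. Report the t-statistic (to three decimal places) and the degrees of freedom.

t = -2.761, df = 25

H0: μ_d = 0; H1: μ_d ≠ 0 (paired t-test on the differences, two-sided).
t = d̄/(s_d/√n) = -116.8/(215.7/√26) = -2.761
df = n − 1 = 25
Two-sided p-value ≈ 0.011
Since p ≈ 0.011 < α = 0.05, reject H0; the evidence is statistically significant.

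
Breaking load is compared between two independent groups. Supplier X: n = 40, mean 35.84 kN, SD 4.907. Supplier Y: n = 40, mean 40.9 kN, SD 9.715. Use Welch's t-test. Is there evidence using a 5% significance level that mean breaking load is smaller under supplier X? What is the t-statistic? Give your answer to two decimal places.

Let group 1 = supplier X, group 2 = supplier Y. H0: μ_1 = μ_2; H1: μ_1 < μ_2 (Welch's two-sample t-test, left-tailed).
t = (x̄_1 − x̄_2)/√(s_1²/n_1 + s_2²/n_2) = (35.84 − 40.9)/√(4.907²/40 + 9.715²/40) = -2.94
Welch–Satterthwaite df ≈ 57.68
p-value = P(T ≤ -2.94) ≈ 0.002
Since p ≈ 0.002 < α = 0.05, reject H0; the evidence is statistically significant.

-2.94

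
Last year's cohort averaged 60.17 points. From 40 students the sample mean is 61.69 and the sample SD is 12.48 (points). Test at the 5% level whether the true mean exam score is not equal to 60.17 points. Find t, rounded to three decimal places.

H0: μ = 60.17; H1: μ ≠ 60.17 (one-sample t-test, two-sided).
t = (x̄ − μ₀)/(s/√n) = (61.69 − 60.17)/(12.48/√40) = 0.770
df = n − 1 = 39
Two-sided p-value ≈ 0.446
Since p ≈ 0.446 > α = 0.05, fail to reject H0; the data do not provide sufficient evidence against H0.

0.770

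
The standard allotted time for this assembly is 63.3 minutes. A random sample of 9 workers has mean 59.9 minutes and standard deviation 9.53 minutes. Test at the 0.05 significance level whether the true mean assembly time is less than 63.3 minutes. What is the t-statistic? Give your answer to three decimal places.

H0: μ = 63.3; H1: μ < 63.3 (one-sample t-test, left-tailed).
t = (x̄ − μ₀)/(s/√n) = (59.9 − 63.3)/(9.53/√9) = -1.070
df = n − 1 = 8
p-value = P(T ≤ -1.070) ≈ 0.158
Since p ≈ 0.158 > α = 0.05, fail to reject H0; the evidence is not statistically significant.

-1.070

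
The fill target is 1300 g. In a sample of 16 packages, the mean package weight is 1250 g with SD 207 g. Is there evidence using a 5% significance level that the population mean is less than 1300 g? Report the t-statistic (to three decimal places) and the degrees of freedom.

H0: μ = 1300; H1: μ < 1300 (one-sample t-test, left-tailed).
t = (x̄ − μ₀)/(s/√n) = (1250 − 1300)/(207/√16) = -0.966
df = n − 1 = 15
p-value = P(T ≤ -0.966) ≈ 0.1746
Since p ≈ 0.1746 > α = 0.05, fail to reject H0; the data do not provide sufficient evidence against H0.

t = -0.966, df = 15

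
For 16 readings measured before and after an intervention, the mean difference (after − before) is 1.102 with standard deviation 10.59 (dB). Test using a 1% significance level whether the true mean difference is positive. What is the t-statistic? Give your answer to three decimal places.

0.416

H0: μ_d = 0; H1: μ_d > 0 (paired t-test on the differences, right-tailed).
t = d̄/(s_d/√n) = 1.102/(10.59/√16) = 0.416
df = n − 1 = 15
p-value = P(T ≥ 0.416) ≈ 0.342
Since p ≈ 0.342 > α = 0.01, fail to reject H0; the data do not provide sufficient evidence against H0.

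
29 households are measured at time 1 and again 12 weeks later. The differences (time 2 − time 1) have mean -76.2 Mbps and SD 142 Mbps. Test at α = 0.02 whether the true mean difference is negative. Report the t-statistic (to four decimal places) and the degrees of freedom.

H0: μ_d = 0; H1: μ_d < 0 (paired t-test on the differences, left-tailed).
t = d̄/(s_d/√n) = -76.2/(142/√29) = -2.8898
df = n − 1 = 28
p-value = P(T ≤ -2.8898) ≈ 0.004
Since p ≈ 0.004 < α = 0.02, reject H0; the data support H1.

t = -2.8898, df = 28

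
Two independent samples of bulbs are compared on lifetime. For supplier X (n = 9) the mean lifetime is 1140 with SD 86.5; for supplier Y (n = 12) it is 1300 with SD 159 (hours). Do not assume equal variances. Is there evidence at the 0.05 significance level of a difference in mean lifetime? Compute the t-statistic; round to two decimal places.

-2.95

Let group 1 = supplier X, group 2 = supplier Y. H0: μ_1 = μ_2; H1: μ_1 ≠ μ_2 (Welch's two-sample t-test, two-sided).
t = (x̄_1 − x̄_2)/√(s_1²/n_1 + s_2²/n_2) = (1140 − 1300)/√(86.5²/9 + 159²/12) = -2.95
Welch–Satterthwaite df ≈ 17.62
Two-sided p-value ≈ 0.009
Since p ≈ 0.009 < α = 0.05, reject H0; the evidence is statistically significant.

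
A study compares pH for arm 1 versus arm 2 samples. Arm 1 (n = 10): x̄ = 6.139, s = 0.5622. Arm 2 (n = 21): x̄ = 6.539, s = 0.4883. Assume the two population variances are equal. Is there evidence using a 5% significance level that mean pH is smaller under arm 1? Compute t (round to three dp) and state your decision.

Let group 1 = arm 1, group 2 = arm 2. H0: μ_1 = μ_2; H1: μ_1 < μ_2 (two-sample pooled-variance t-test, left-tailed).
s_p² = [(10−1)·0.5622² + (21−1)·0.4883²]/(10+21−2) = 0.26253
t = (6.139 − 6.539)/√[0.26253·(1/10 + 1/21)] = -2.032
df = n₁ + n₂ − 2 = 29
p-value = P(T ≤ -2.032) ≈ 0.0257
Since p ≈ 0.0257 < α = 0.05, reject H0; the evidence is statistically significant.

t = -2.032; reject H0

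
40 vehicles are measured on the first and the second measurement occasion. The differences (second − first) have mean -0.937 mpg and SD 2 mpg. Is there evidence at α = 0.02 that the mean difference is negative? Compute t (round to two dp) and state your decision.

t = -2.96; reject H0

H0: μ_d = 0; H1: μ_d < 0 (paired t-test on the differences, left-tailed).
t = d̄/(s_d/√n) = -0.937/(2/√40) = -2.96
df = n − 1 = 39
p-value = P(T ≤ -2.96) ≈ 0.0026
Since p ≈ 0.0026 < α = 0.02, reject H0; the data support H1.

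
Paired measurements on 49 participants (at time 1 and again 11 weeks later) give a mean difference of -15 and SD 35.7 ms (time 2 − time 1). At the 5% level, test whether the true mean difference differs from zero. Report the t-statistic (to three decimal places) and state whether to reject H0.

t = -2.941; reject H0

H0: μ_d = 0; H1: μ_d ≠ 0 (paired t-test on the differences, two-sided).
t = d̄/(s_d/√n) = -15/(35.7/√49) = -2.941
df = n − 1 = 48
Two-sided p-value ≈ 0.005
Since p ≈ 0.005 < α = 0.05, reject H0; the evidence is statistically significant.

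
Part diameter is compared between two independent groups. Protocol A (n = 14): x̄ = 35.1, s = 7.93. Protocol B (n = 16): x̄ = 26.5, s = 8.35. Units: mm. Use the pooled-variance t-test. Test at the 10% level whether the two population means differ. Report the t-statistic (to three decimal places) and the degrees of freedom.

Let group 1 = protocol A, group 2 = protocol B. H0: μ_1 = μ_2; H1: μ_1 ≠ μ_2 (two-sample pooled-variance t-test, two-sided).
s_p² = [(14−1)·7.93² + (16−1)·8.35²]/(14+16−2) = 66.5479
t = (35.1 − 26.5)/√[66.5479·(1/14 + 1/16)] = 2.881
df = n₁ + n₂ − 2 = 28
Two-sided p-value ≈ 0.0075
Since p ≈ 0.0075 < α = 0.1, reject H0; the evidence is statistically significant.

t = 2.881, df = 28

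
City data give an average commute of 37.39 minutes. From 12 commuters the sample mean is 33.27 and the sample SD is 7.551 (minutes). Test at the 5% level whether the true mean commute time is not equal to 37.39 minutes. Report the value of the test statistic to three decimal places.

-1.890

H0: μ = 37.39; H1: μ ≠ 37.39 (one-sample t-test, two-sided).
t = (x̄ − μ₀)/(s/√n) = (33.27 − 37.39)/(7.551/√12) = -1.890
df = n − 1 = 11
Two-sided p-value ≈ 0.085
Since p ≈ 0.085 > α = 0.05, fail to reject H0; the data do not provide sufficient evidence against H0.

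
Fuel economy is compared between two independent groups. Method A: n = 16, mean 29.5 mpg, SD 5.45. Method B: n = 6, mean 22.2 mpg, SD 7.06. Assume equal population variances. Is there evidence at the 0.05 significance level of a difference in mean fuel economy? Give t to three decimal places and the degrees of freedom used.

t = 2.587, df = 20

Let group 1 = method A, group 2 = method B. H0: μ_1 = μ_2; H1: μ_1 ≠ μ_2 (two-sample pooled-variance t-test, two-sided).
s_p² = [(16−1)·5.45² + (6−1)·7.06²]/(16+6−2) = 34.7378
t = (29.5 − 22.2)/√[34.7378·(1/16 + 1/6)] = 2.587
df = n₁ + n₂ − 2 = 20
Two-sided p-value ≈ 0.018
Since p ≈ 0.018 < α = 0.05, reject H0; the data support H1.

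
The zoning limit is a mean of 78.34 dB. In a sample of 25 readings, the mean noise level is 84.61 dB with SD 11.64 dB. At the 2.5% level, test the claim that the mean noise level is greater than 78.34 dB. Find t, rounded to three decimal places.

H0: μ = 78.34; H1: μ > 78.34 (one-sample t-test, right-tailed).
t = (x̄ − μ₀)/(s/√n) = (84.61 − 78.34)/(11.64/√25) = 2.693
df = n − 1 = 24
p-value = P(T ≥ 2.693) ≈ 0.006
Since p ≈ 0.006 < α = 0.025, reject H0; the evidence is statistically significant.

2.693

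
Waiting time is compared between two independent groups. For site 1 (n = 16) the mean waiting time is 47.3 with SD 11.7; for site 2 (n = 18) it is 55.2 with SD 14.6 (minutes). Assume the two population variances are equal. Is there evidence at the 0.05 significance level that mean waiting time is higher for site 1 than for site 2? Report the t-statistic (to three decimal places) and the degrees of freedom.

t = -1.726, df = 32

Let group 1 = site 1, group 2 = site 2. H0: μ_1 = μ_2; H1: μ_1 > μ_2 (two-sample pooled-variance t-test, right-tailed).
s_p² = [(16−1)·11.7² + (18−1)·14.6²]/(16+18−2) = 177.408
t = (47.3 − 55.2)/√[177.408·(1/16 + 1/18)] = -1.726
df = n₁ + n₂ − 2 = 32
p-value = P(T ≥ -1.726) ≈ 0.953
Since p ≈ 0.953 > α = 0.05, fail to reject H0; the evidence is not statistically significant.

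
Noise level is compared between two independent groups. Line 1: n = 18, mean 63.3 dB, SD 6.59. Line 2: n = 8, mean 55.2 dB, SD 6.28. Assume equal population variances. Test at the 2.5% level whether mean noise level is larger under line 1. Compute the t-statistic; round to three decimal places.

2.932

Let group 1 = line 1, group 2 = line 2. H0: μ_1 = μ_2; H1: μ_1 > μ_2 (two-sample pooled-variance t-test, right-tailed).
s_p² = [(18−1)·6.59² + (8−1)·6.28²]/(18+8−2) = 42.2644
t = (63.3 − 55.2)/√[42.2644·(1/18 + 1/8)] = 2.932
df = n₁ + n₂ − 2 = 24
p-value = P(T ≥ 2.932) ≈ 0.004
Since p ≈ 0.004 < α = 0.025, reject H0; the data support H1.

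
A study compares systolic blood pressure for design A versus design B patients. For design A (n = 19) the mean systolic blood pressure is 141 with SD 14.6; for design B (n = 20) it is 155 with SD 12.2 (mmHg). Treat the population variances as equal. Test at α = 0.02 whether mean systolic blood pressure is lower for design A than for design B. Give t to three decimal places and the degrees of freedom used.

Let group 1 = design A, group 2 = design B. H0: μ_1 = μ_2; H1: μ_1 < μ_2 (two-sample pooled-variance t-test, left-tailed).
s_p² = [(19−1)·14.6² + (20−1)·12.2²]/(19+20−2) = 180.131
t = (141 − 155)/√[180.131·(1/19 + 1/20)] = -3.256
df = n₁ + n₂ − 2 = 37
p-value = P(T ≤ -3.256) ≈ 0.0012
Since p ≈ 0.0012 < α = 0.02, reject H0; the evidence is statistically significant.

t = -3.256, df = 37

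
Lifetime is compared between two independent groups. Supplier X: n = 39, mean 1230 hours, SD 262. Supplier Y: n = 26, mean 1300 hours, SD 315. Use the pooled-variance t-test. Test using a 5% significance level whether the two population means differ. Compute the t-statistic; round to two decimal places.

-0.97

Let group 1 = supplier X, group 2 = supplier Y. H0: μ_1 = μ_2; H1: μ_1 ≠ μ_2 (two-sample pooled-variance t-test, two-sided).
s_p² = [(39−1)·262² + (26−1)·315²]/(39+26−2) = 80779.3
t = (1230 − 1300)/√[80779.3·(1/39 + 1/26)] = -0.97
df = n₁ + n₂ − 2 = 63
Two-sided p-value ≈ 0.3344
Since p ≈ 0.3344 > α = 0.05, fail to reject H0; the evidence is not statistically significant.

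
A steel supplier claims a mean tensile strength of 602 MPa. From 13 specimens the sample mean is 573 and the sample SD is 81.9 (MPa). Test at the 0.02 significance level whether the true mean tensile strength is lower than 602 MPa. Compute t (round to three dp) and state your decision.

t = -1.277; fail to reject H0

H0: μ = 602; H1: μ < 602 (one-sample t-test, left-tailed).
t = (x̄ − μ₀)/(s/√n) = (573 − 602)/(81.9/√13) = -1.277
df = n − 1 = 12
p-value = P(T ≤ -1.277) ≈ 0.113
Since p ≈ 0.113 > α = 0.02, fail to reject H0; the evidence is not statistically significant.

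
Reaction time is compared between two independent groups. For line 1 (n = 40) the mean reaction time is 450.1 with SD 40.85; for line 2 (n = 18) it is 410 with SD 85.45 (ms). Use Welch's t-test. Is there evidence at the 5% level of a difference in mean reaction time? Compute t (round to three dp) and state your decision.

Let group 1 = line 1, group 2 = line 2. H0: μ_1 = μ_2; H1: μ_1 ≠ μ_2 (Welch's two-sample t-test, two-sided).
t = (x̄_1 − x̄_2)/√(s_1²/n_1 + s_2²/n_2) = (450.1 − 410)/√(40.85²/40 + 85.45²/18) = 1.896
Welch–Satterthwaite df ≈ 20.58
Two-sided p-value ≈ 0.0721
Since p ≈ 0.0721 > α = 0.05, fail to reject H0; the data do not provide sufficient evidence against H0.

t = 1.896; fail to reject H0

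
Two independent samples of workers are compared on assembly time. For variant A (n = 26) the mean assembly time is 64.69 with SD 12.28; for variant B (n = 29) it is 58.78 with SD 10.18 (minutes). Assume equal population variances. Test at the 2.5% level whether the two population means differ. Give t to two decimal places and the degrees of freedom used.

Let group 1 = variant A, group 2 = variant B. H0: μ_1 = μ_2; H1: μ_1 ≠ μ_2 (two-sample pooled-variance t-test, two-sided).
s_p² = [(26−1)·12.28² + (29−1)·10.18²]/(26+29−2) = 125.881
t = (64.69 − 58.78)/√[125.881·(1/26 + 1/29)] = 1.95
df = n₁ + n₂ − 2 = 53
Two-sided p-value ≈ 0.0564
Since p ≈ 0.0564 > α = 0.025, fail to reject H0; the data do not provide sufficient evidence against H0.

t = 1.95, df = 53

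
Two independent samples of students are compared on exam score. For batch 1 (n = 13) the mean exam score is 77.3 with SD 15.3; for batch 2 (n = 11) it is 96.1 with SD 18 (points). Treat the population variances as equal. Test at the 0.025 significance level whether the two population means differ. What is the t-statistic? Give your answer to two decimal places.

Let group 1 = batch 1, group 2 = batch 2. H0: μ_1 = μ_2; H1: μ_1 ≠ μ_2 (two-sample pooled-variance t-test, two-sided).
s_p² = [(13−1)·15.3² + (11−1)·18²]/(13+11−2) = 274.958
t = (77.3 − 96.1)/√[274.958·(1/13 + 1/11)] = -2.77
df = n₁ + n₂ − 2 = 22
Two-sided p-value ≈ 0.011
Since p ≈ 0.011 < α = 0.025, reject H0; the data support H1.

-2.77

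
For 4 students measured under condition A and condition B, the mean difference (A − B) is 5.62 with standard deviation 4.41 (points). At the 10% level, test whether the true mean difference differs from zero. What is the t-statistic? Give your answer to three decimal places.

2.549

H0: μ_d = 0; H1: μ_d ≠ 0 (paired t-test on the differences, two-sided).
t = d̄/(s_d/√n) = 5.62/(4.41/√4) = 2.549
df = n − 1 = 3
Two-sided p-value ≈ 0.0840
Since p ≈ 0.0840 < α = 0.1, reject H0; the data support H1.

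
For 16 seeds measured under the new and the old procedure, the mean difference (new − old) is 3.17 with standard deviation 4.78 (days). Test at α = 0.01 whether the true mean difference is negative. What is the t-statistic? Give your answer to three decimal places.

2.653

H0: μ_d = 0; H1: μ_d < 0 (paired t-test on the differences, left-tailed).
t = d̄/(s_d/√n) = 3.17/(4.78/√16) = 2.653
df = n − 1 = 15
p-value = P(T ≤ 2.653) ≈ 0.9910
Since p ≈ 0.9910 > α = 0.01, fail to reject H0; the evidence is not statistically significant.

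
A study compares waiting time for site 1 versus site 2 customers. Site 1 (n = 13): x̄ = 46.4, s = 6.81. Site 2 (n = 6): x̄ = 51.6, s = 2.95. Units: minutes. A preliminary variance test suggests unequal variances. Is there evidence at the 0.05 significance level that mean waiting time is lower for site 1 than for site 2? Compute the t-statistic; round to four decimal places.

Let group 1 = site 1, group 2 = site 2. H0: μ_1 = μ_2; H1: μ_1 < μ_2 (Welch's two-sample t-test, left-tailed).
t = (x̄_1 − x̄_2)/√(s_1²/n_1 + s_2²/n_2) = (46.4 − 51.6)/√(6.81²/13 + 2.95²/6) = -2.3214
Welch–Satterthwaite df ≈ 17.00
p-value = P(T ≤ -2.3214) ≈ 0.016
Since p ≈ 0.016 < α = 0.05, reject H0; the evidence is statistically significant.

-2.3214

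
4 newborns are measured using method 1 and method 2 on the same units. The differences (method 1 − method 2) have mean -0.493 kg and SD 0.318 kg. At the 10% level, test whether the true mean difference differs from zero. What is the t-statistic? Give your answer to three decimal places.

H0: μ_d = 0; H1: μ_d ≠ 0 (paired t-test on the differences, two-sided).
t = d̄/(s_d/√n) = -0.493/(0.318/√4) = -3.101
df = n − 1 = 3
Two-sided p-value ≈ 0.053
Since p ≈ 0.053 < α = 0.1, reject H0; the evidence is statistically significant.

-3.101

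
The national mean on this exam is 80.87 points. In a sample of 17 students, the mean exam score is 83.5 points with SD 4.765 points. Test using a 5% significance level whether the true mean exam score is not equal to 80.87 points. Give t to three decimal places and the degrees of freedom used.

H0: μ = 80.87; H1: μ ≠ 80.87 (one-sample t-test, two-sided).
t = (x̄ − μ₀)/(s/√n) = (83.5 − 80.87)/(4.765/√17) = 2.276
df = n − 1 = 16
Two-sided p-value ≈ 0.0370
Since p ≈ 0.0370 < α = 0.05, reject H0; the evidence is statistically significant.

t = 2.276, df = 16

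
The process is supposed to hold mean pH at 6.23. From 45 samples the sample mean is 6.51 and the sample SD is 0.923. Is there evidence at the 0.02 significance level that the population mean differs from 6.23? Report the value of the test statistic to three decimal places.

2.035

H0: μ = 6.23; H1: μ ≠ 6.23 (one-sample t-test, two-sided).
t = (x̄ − μ₀)/(s/√n) = (6.51 − 6.23)/(0.923/√45) = 2.035
df = n − 1 = 44
Two-sided p-value ≈ 0.048
Since p ≈ 0.048 > α = 0.02, fail to reject H0; the evidence is not statistically significant.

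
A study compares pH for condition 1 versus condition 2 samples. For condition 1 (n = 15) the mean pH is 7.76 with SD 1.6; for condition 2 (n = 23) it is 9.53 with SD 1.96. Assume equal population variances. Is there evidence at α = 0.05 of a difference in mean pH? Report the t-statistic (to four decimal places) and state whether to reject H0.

t = -2.9168; reject H0

Let group 1 = condition 1, group 2 = condition 2. H0: μ_1 = μ_2; H1: μ_1 ≠ μ_2 (two-sample pooled-variance t-test, two-sided).
s_p² = [(15−1)·1.6² + (23−1)·1.96²]/(15+23−2) = 3.3432
t = (7.76 − 9.53)/√[3.3432·(1/15 + 1/23)] = -2.9168
df = n₁ + n₂ − 2 = 36
Two-sided p-value ≈ 0.0061
Since p ≈ 0.0061 < α = 0.05, reject H0; the evidence is statistically significant.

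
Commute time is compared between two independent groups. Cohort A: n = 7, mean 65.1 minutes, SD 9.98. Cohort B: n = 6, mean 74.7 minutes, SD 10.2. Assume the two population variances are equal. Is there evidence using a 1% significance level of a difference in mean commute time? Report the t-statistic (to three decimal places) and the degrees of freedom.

t = -1.712, df = 11

Let group 1 = cohort A, group 2 = cohort B. H0: μ_1 = μ_2; H1: μ_1 ≠ μ_2 (two-sample pooled-variance t-test, two-sided).
s_p² = [(7−1)·9.98² + (6−1)·10.2²]/(7+6−2) = 101.618
t = (65.1 − 74.7)/√[101.618·(1/7 + 1/6)] = -1.712
df = n₁ + n₂ − 2 = 11
Two-sided p-value ≈ 0.1150
Since p ≈ 0.1150 > α = 0.01, fail to reject H0; the data do not provide sufficient evidence against H0.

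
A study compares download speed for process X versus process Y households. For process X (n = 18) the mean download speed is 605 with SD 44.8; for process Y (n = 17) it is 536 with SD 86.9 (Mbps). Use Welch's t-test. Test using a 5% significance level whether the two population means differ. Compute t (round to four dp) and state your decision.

t = 2.9270; reject H0

Let group 1 = process X, group 2 = process Y. H0: μ_1 = μ_2; H1: μ_1 ≠ μ_2 (Welch's two-sample t-test, two-sided).
t = (x̄_1 − x̄_2)/√(s_1²/n_1 + s_2²/n_2) = (605 − 536)/√(44.8²/18 + 86.9²/17) = 2.9270
Welch–Satterthwaite df ≈ 23.64
Two-sided p-value ≈ 0.0074
Since p ≈ 0.0074 < α = 0.05, reject H0; the data support H1.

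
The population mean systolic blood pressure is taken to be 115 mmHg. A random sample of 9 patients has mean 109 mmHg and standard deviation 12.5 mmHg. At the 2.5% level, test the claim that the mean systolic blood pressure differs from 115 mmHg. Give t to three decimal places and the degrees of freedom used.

H0: μ = 115; H1: μ ≠ 115 (one-sample t-test, two-sided).
t = (x̄ − μ₀)/(s/√n) = (109 − 115)/(12.5/√9) = -1.440
df = n − 1 = 8
Two-sided p-value ≈ 0.188
Since p ≈ 0.188 > α = 0.025, fail to reject H0; the data do not provide sufficient evidence against H0.

t = -1.440, df = 8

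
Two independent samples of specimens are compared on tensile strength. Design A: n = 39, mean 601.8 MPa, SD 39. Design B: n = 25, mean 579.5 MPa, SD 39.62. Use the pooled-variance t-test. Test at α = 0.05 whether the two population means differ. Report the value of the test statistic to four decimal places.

2.2181

Let group 1 = design A, group 2 = design B. H0: μ_1 = μ_2; H1: μ_1 ≠ μ_2 (two-sample pooled-variance t-test, two-sided).
s_p² = [(39−1)·39² + (25−1)·39.62²]/(39+25−2) = 1539.87
t = (601.8 − 579.5)/√[1539.87·(1/39 + 1/25)] = 2.2181
df = n₁ + n₂ − 2 = 62
Two-sided p-value ≈ 0.030
Since p ≈ 0.030 < α = 0.05, reject H0; the data support H1.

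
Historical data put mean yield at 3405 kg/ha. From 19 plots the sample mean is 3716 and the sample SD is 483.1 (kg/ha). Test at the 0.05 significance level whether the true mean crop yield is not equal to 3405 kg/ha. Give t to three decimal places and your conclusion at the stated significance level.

t = 2.806; reject H0

H0: μ = 3405; H1: μ ≠ 3405 (one-sample t-test, two-sided).
t = (x̄ − μ₀)/(s/√n) = (3716 − 3405)/(483.1/√19) = 2.806
df = n − 1 = 18
Two-sided p-value ≈ 0.0117
Since p ≈ 0.0117 < α = 0.05, reject H0; the data support H1.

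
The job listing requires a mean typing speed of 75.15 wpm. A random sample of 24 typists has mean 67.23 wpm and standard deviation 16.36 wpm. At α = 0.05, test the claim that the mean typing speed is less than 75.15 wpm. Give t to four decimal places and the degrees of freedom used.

t = -2.3716, df = 23

H0: μ = 75.15; H1: μ < 75.15 (one-sample t-test, left-tailed).
t = (x̄ − μ₀)/(s/√n) = (67.23 − 75.15)/(16.36/√24) = -2.3716
df = n − 1 = 23
p-value = P(T ≤ -2.3716) ≈ 0.0132
Since p ≈ 0.0132 < α = 0.05, reject H0; the evidence is statistically significant.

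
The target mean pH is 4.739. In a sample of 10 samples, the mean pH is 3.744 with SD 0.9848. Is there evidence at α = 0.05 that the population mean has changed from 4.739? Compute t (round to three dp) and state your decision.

t = -3.195; reject H0

H0: μ = 4.739; H1: μ ≠ 4.739 (one-sample t-test, two-sided).
t = (x̄ − μ₀)/(s/√n) = (3.744 − 4.739)/(0.9848/√10) = -3.195
df = n − 1 = 9
Two-sided p-value ≈ 0.011
Since p ≈ 0.011 < α = 0.05, reject H0; the data support H1.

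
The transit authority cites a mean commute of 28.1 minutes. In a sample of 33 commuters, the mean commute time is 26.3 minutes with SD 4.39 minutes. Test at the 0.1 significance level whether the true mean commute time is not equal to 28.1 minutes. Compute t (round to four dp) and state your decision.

H0: μ = 28.1; H1: μ ≠ 28.1 (one-sample t-test, two-sided).
t = (x̄ − μ₀)/(s/√n) = (26.3 − 28.1)/(4.39/√33) = -2.3554
df = n − 1 = 32
Two-sided p-value ≈ 0.0248
Since p ≈ 0.0248 < α = 0.1, reject H0; the evidence is statistically significant.

t = -2.3554; reject H0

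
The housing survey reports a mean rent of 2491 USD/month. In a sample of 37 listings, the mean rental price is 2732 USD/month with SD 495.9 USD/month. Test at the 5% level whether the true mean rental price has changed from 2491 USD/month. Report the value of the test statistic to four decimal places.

2.9561

H0: μ = 2491; H1: μ ≠ 2491 (one-sample t-test, two-sided).
t = (x̄ − μ₀)/(s/√n) = (2732 − 2491)/(495.9/√37) = 2.9561
df = n − 1 = 36
Two-sided p-value ≈ 0.005
Since p ≈ 0.005 < α = 0.05, reject H0; the data support H1.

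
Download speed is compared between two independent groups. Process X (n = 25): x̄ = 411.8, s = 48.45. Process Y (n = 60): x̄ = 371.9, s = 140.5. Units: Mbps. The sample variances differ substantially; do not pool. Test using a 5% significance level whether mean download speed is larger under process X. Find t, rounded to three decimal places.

1.940

Let group 1 = process X, group 2 = process Y. H0: μ_1 = μ_2; H1: μ_1 > μ_2 (Welch's two-sample t-test, right-tailed).
t = (x̄_1 − x̄_2)/√(s_1²/n_1 + s_2²/n_2) = (411.8 − 371.9)/√(48.45²/25 + 140.5²/60) = 1.940
Welch–Satterthwaite df ≈ 81.22
p-value = P(T ≥ 1.940) ≈ 0.028
Since p ≈ 0.028 < α = 0.05, reject H0; the evidence is statistically significant.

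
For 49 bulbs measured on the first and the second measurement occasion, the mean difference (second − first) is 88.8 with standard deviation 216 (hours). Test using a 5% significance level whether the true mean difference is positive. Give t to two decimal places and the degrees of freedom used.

t = 2.88, df = 48

H0: μ_d = 0; H1: μ_d > 0 (paired t-test on the differences, right-tailed).
t = d̄/(s_d/√n) = 88.8/(216/√49) = 2.88
df = n − 1 = 48
p-value = P(T ≥ 2.88) ≈ 0.0030
Since p ≈ 0.0030 < α = 0.05, reject H0; the evidence is statistically significant.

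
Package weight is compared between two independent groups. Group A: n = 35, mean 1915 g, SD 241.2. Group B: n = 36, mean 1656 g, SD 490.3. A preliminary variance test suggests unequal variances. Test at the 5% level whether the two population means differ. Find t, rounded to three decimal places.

2.836

Let group 1 = group A, group 2 = group B. H0: μ_1 = μ_2; H1: μ_1 ≠ μ_2 (Welch's two-sample t-test, two-sided).
t = (x̄_1 − x̄_2)/√(s_1²/n_1 + s_2²/n_2) = (1915 − 1656)/√(241.2²/35 + 490.3²/36) = 2.836
Welch–Satterthwaite df ≈ 51.32
Two-sided p-value ≈ 0.0065
Since p ≈ 0.0065 < α = 0.05, reject H0; the evidence is statistically significant.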